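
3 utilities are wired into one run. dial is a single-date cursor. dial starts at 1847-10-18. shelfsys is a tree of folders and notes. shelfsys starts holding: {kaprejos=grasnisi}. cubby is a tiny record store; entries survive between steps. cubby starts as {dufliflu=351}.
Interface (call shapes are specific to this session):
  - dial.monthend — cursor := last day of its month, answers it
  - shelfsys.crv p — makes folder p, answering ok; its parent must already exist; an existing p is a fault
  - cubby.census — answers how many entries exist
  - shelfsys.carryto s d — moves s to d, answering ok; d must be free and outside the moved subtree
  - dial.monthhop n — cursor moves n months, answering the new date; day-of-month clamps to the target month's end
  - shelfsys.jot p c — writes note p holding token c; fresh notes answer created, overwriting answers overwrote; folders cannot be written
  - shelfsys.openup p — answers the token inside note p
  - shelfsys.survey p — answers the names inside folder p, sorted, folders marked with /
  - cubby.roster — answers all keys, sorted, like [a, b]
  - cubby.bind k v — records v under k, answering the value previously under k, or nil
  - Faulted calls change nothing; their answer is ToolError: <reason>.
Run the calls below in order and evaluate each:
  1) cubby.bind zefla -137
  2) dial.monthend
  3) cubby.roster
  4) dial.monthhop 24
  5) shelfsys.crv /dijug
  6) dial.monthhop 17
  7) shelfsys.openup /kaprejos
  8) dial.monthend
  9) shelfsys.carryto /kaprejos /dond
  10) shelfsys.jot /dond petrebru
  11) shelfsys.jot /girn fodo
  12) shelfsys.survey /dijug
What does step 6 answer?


Answer: 1851-03-31

Derivation:
% bind zefla -137
  nil
% monthend
  1847-10-31
% roster
  [dufliflu, zefla]
% monthhop 24
  1849-10-31
% crv /dijug
  ok
% monthhop 17
  1851-03-31
% openup /kaprejos
  grasnisi
% monthend
  1851-03-31
% carryto /kaprejos /dond
  ok
% jot /dond petrebru
  overwrote
% jot /girn fodo
  created
% survey /dijug
  []


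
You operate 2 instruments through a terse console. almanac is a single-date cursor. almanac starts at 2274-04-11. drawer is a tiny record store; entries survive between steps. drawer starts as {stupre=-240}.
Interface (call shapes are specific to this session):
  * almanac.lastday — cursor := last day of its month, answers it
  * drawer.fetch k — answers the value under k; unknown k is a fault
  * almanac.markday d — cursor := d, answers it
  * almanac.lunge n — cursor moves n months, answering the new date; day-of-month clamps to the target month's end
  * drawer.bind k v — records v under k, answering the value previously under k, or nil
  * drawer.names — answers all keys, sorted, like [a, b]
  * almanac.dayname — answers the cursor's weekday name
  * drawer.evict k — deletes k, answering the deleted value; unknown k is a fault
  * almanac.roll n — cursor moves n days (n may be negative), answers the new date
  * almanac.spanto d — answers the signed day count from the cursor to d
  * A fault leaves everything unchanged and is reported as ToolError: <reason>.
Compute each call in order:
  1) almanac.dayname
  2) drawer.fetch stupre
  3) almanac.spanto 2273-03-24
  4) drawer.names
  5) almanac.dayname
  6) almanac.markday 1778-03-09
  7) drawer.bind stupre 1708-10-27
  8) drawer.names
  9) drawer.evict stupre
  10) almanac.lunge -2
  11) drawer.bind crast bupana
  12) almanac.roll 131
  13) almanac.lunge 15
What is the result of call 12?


Answer: 1778-05-20

Derivation:
-> almanac.dayname()
<- Saturday
-> drawer.fetch(k→stupre)
<- -240
-> almanac.spanto(d→2273-03-24)
<- -383
-> drawer.names()
<- [stupre]
-> almanac.dayname()
<- Saturday
-> almanac.markday(d→1778-03-09)
<- 1778-03-09
-> drawer.bind(k→stupre, v→1708-10-27)
<- -240
-> drawer.names()
<- [stupre]
-> drawer.evict(k→stupre)
<- 1708-10-27
-> almanac.lunge(n→-2)
<- 1778-01-09
-> drawer.bind(k→crast, v→bupana)
<- nil
-> almanac.roll(n→131)
<- 1778-05-20
-> almanac.lunge(n→15)
<- 1779-08-20


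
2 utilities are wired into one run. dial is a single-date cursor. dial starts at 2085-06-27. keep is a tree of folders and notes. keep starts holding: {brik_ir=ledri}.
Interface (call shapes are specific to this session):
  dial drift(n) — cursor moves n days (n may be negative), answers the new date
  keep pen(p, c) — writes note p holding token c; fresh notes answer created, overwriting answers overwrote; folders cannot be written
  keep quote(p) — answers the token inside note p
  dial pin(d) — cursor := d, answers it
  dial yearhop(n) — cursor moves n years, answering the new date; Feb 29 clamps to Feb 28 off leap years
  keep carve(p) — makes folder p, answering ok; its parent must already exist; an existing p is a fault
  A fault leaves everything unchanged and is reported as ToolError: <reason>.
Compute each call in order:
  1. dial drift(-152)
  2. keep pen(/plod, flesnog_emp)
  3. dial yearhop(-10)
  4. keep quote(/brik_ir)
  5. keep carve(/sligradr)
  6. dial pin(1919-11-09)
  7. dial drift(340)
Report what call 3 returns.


Answer: 2075-01-26

Derivation:
==> dial drift(n→-152)
<== 2085-01-26
==> keep pen(p→/plod, c→flesnog_emp)
<== created
==> dial yearhop(n→-10)
<== 2075-01-26
==> keep quote(p→/brik_ir)
<== ledri
==> keep carve(p→/sligradr)
<== ok
==> dial pin(d→1919-11-09)
<== 1919-11-09
==> dial drift(n→340)
<== 1920-10-14


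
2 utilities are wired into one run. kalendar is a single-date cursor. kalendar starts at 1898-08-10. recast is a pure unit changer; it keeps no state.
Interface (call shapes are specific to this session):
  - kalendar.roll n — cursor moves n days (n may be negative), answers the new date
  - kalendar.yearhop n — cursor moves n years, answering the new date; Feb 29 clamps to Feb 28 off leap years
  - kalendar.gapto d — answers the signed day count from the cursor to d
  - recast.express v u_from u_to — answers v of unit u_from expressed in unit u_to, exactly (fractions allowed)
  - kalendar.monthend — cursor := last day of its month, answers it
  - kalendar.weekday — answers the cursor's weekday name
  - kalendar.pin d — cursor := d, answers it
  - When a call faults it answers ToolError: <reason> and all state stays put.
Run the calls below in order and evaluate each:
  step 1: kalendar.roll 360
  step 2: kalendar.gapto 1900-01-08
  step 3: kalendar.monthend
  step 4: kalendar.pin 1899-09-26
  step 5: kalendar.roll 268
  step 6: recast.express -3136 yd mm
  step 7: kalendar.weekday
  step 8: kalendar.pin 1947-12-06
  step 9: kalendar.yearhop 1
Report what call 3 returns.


Answer: 1899-08-31

Derivation:
> roll 360
:: 1899-08-05
> gapto 1900-01-08
:: 156
> monthend
:: 1899-08-31
> pin 1899-09-26
:: 1899-09-26
> roll 268
:: 1900-06-21
> express -3136 yd mm
:: -14337792/5
> weekday
:: Thursday
> pin 1947-12-06
:: 1947-12-06
> yearhop 1
:: 1948-12-06


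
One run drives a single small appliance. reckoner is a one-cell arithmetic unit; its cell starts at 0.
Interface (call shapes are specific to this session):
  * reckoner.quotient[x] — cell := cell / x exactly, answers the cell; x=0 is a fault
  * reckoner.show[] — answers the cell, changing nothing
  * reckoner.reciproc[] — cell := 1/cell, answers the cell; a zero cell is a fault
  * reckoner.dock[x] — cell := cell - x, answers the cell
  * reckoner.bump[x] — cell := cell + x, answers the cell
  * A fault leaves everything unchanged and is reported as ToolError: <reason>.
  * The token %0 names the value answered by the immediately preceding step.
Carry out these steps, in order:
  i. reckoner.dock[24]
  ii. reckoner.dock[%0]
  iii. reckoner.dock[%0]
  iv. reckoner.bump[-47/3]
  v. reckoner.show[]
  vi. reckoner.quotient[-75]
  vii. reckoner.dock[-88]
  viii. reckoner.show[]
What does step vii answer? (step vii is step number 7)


Answer: 19847/225

Derivation:
[in] reckoner.dock x→24
:: -24
[in] reckoner.dock x→%0
:: 0
[in] reckoner.dock x→%0
:: 0
[in] reckoner.bump x→-47/3
:: -47/3
[in] reckoner.show
:: -47/3
[in] reckoner.quotient x→-75
:: 47/225
[in] reckoner.dock x→-88
:: 19847/225
[in] reckoner.show
:: 19847/225


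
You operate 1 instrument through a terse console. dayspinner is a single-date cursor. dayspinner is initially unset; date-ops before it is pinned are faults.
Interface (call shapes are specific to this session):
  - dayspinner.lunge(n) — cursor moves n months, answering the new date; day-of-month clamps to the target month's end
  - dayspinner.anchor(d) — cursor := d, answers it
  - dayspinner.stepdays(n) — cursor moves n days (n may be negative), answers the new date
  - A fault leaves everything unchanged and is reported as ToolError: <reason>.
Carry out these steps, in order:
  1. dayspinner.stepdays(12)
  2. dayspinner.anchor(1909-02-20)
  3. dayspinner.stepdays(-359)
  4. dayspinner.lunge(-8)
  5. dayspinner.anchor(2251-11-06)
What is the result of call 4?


Answer: 1907-06-27

Derivation:
Invoking stepdays on n: 12, yielding ToolError: no date set.
I run anchor on d: 1909-02-20, yielding 1909-02-20.
Invoking stepdays on n: -359, yielding 1908-02-27.
I run lunge on n: -8: 1907-06-27.
I try anchor on d: 2251-11-06, which returns 2251-11-06.


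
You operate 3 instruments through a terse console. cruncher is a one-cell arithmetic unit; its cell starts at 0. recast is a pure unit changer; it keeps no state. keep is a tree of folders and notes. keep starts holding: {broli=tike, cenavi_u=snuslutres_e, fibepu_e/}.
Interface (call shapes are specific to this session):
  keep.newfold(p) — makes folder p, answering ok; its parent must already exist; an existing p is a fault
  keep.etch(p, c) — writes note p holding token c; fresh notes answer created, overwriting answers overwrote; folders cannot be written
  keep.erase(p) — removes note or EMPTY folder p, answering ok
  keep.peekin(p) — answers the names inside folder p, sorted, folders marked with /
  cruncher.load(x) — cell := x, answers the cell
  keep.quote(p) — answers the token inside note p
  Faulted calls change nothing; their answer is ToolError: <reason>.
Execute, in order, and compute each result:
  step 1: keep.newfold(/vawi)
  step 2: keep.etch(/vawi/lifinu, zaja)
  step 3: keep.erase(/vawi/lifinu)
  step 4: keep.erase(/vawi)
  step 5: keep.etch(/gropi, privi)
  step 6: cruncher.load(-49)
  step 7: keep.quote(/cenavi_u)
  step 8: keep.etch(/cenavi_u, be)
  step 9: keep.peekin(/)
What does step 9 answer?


Answer: [broli, cenavi_u, fibepu_e/, gropi]

Derivation:
-- keep.newfold(p=/vawi) ~> ok
-- keep.etch(p=/vawi/lifinu, c=zaja) ~> created
-- keep.erase(p=/vawi/lifinu) ~> ok
-- keep.erase(p=/vawi) ~> ok
-- keep.etch(p=/gropi, c=privi) ~> created
-- cruncher.load(x=-49) ~> -49
-- keep.quote(p=/cenavi_u) ~> snuslutres_e
-- keep.etch(p=/cenavi_u, c=be) ~> overwrote
-- keep.peekin(p=/) ~> [broli, cenavi_u, fibepu_e/, gropi]


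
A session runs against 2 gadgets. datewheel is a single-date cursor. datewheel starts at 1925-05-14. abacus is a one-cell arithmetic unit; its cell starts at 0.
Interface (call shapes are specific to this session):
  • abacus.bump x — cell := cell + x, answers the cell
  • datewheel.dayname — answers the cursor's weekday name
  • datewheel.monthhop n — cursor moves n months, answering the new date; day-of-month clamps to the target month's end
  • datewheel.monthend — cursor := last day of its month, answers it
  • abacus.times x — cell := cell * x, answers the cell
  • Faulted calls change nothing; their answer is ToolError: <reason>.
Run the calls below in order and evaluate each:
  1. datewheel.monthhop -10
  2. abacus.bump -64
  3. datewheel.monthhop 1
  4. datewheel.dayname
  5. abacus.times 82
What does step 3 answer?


I run datewheel.monthhop passing n: -10: 1924-07-14.
Invoking abacus.bump passing x: -64, → -64.
Invoking datewheel.monthhop passing n: 1, and observe 1924-08-14.
Invoking datewheel.dayname(), — result: Thursday.
I run abacus.times passing x: 82, giving -5248.

Answer: 1924-08-14


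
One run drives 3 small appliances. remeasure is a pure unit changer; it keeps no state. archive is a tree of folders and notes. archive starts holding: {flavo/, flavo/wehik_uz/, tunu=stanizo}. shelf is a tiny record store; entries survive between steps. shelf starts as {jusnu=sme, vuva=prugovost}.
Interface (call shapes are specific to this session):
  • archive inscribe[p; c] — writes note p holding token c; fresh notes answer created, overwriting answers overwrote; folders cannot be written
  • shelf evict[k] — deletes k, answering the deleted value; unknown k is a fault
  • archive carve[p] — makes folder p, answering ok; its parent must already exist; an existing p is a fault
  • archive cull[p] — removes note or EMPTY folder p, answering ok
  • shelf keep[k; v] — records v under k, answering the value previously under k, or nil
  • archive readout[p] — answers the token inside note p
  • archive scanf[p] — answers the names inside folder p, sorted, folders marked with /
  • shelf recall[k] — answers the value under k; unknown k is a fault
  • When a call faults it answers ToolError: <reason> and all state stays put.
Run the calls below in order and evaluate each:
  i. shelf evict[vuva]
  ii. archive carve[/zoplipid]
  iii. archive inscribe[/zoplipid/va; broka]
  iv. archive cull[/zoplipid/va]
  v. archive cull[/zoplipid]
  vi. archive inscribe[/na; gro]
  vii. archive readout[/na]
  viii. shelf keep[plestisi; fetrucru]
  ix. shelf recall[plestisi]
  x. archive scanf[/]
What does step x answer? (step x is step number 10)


Answer: [flavo/, na, tunu]

Derivation:
! shelf evict(vuva) == prugovost
! archive carve(/zoplipid) == ok
! archive inscribe(/zoplipid/va, broka) == created
! archive cull(/zoplipid/va) == ok
! archive cull(/zoplipid) == ok
! archive inscribe(/na, gro) == created
! archive readout(/na) == gro
! shelf keep(plestisi, fetrucru) == nil
! shelf recall(plestisi) == fetrucru
! archive scanf(/) == [flavo/, na, tunu]


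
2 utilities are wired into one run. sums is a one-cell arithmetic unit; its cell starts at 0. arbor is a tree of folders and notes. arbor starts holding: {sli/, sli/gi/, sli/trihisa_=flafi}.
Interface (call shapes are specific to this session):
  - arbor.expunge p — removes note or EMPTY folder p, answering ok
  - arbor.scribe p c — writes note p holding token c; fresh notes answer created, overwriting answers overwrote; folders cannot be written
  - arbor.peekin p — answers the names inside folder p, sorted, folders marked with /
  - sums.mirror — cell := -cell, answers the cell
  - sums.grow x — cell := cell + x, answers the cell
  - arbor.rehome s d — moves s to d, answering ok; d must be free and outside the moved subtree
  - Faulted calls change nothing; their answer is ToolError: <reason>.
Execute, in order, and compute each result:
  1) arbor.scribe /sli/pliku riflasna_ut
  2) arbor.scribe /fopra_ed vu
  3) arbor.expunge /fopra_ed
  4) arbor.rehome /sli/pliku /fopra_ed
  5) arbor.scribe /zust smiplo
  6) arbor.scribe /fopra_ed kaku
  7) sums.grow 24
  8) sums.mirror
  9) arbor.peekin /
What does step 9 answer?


% arbor.scribe(p=/sli/pliku, c=riflasna_ut) == created
% arbor.scribe(p=/fopra_ed, c=vu) == created
% arbor.expunge(p=/fopra_ed) == ok
% arbor.rehome(s=/sli/pliku, d=/fopra_ed) == ok
% arbor.scribe(p=/zust, c=smiplo) == created
% arbor.scribe(p=/fopra_ed, c=kaku) == overwrote
% sums.grow(x=24) == 24
% sums.mirror() == -24
% arbor.peekin(p=/) == [fopra_ed, sli/, zust]

Answer: [fopra_ed, sli/, zust]


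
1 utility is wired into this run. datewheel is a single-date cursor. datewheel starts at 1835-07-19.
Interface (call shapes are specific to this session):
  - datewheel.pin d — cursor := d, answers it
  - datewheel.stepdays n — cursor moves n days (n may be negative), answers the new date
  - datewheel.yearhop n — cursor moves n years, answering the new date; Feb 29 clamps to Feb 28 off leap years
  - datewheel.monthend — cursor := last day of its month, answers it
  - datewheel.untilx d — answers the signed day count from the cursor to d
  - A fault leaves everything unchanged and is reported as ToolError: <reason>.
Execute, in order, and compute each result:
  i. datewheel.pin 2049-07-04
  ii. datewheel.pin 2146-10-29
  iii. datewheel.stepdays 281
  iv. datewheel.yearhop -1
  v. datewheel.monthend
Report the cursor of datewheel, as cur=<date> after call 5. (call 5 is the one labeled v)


>> datewheel.pin(d→2049-07-04)
<< 2049-07-04
>> datewheel.pin(d→2146-10-29)
<< 2146-10-29
>> datewheel.stepdays(n→281)
<< 2147-08-06
>> datewheel.yearhop(n→-1)
<< 2146-08-06
>> datewheel.monthend()
<< 2146-08-31

Answer: cur=2146-08-31


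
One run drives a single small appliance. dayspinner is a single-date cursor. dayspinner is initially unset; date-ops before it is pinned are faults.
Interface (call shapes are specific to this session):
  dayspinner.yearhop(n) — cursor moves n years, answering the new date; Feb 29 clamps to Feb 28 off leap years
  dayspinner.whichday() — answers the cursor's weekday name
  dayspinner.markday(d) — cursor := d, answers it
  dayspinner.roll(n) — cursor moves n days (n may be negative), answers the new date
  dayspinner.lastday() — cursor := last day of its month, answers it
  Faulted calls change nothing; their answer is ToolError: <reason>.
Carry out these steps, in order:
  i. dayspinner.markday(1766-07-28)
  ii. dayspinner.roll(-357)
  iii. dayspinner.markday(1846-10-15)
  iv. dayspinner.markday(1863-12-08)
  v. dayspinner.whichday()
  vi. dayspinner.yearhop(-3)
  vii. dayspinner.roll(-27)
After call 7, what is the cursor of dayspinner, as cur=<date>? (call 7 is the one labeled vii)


==> dayspinner.markday(d→1766-07-28)
<== 1766-07-28
==> dayspinner.roll(n→-357)
<== 1765-08-05
==> dayspinner.markday(d→1846-10-15)
<== 1846-10-15
==> dayspinner.markday(d→1863-12-08)
<== 1863-12-08
==> dayspinner.whichday()
<== Tuesday
==> dayspinner.yearhop(n→-3)
<== 1860-12-08
==> dayspinner.roll(n→-27)
<== 1860-11-11

Answer: cur=1860-11-11


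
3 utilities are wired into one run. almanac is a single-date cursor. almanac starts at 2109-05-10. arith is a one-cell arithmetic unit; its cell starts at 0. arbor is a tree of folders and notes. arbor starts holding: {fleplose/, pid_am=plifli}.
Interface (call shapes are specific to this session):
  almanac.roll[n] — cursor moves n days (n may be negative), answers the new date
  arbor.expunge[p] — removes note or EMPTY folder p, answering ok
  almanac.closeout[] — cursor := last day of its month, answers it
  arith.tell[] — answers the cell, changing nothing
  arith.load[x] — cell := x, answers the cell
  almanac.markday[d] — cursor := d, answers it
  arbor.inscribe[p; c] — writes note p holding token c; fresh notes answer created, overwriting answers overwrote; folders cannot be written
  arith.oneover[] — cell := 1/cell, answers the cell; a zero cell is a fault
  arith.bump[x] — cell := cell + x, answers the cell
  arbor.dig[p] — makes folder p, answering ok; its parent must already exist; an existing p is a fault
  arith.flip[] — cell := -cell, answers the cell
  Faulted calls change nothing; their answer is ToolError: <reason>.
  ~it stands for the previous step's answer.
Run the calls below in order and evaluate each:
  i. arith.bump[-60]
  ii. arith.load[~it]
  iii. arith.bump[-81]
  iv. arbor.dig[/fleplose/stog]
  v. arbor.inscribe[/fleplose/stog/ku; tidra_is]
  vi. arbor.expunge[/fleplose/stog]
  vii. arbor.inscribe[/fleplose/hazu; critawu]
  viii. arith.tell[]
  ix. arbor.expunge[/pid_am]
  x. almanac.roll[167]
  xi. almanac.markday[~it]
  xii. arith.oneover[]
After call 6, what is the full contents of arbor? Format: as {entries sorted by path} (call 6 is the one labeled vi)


% arith.bump(x: -60) -> -60
% arith.load(x: ~it) -> -60
% arith.bump(x: -81) -> -141
% arbor.dig(p: /fleplose/stog) -> ok
% arbor.inscribe(p: /fleplose/stog/ku, c: tidra_is) -> created
% arbor.expunge(p: /fleplose/stog) -> ToolError: not empty
% arbor.inscribe(p: /fleplose/hazu, c: critawu) -> created
% arith.tell() -> -141
% arbor.expunge(p: /pid_am) -> ok
% almanac.roll(n: 167) -> 2109-10-24
% almanac.markday(d: ~it) -> 2109-10-24
% arith.oneover() -> -1/141

Answer: {fleplose/, fleplose/stog/, fleplose/stog/ku=tidra_is, pid_am=plifli}


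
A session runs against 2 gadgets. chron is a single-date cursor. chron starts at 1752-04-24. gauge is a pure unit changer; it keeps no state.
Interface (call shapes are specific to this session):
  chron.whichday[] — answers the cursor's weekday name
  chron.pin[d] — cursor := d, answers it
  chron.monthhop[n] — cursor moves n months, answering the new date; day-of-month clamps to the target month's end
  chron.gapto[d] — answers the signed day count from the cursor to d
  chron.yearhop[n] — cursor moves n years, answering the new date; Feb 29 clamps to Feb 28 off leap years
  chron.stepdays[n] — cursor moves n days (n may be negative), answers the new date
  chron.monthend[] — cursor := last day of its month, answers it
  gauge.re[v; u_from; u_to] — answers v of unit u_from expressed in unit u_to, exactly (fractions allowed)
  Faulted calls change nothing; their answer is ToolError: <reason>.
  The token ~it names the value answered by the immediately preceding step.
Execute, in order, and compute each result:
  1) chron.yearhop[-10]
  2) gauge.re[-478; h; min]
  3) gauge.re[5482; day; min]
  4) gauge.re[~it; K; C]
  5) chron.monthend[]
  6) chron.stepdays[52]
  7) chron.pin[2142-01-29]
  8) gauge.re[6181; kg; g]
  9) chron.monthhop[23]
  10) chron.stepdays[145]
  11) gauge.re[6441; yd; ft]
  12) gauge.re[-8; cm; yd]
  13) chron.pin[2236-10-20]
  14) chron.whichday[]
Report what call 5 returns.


Answer: 1742-04-30

Derivation:
I try chron.yearhop(n→-10), and see 1742-04-24.
Then gauge.re(v→-478, u_from→h, u_to→min), and observe -28680.
I use gauge.re(v→5482, u_from→day, u_to→min), → 7894080.
Now I run gauge.re(v→~it, u_from→K, u_to→C), — result: 157876137/20.
I run chron.monthend, giving 1742-04-30.
I use chron.stepdays(n→52), and observe 1742-06-21.
I use chron.pin(d→2142-01-29), — result: 2142-01-29.
I call gauge.re(v→6181, u_from→kg, u_to→g), and observe 6181000.
Now I run chron.monthhop(n→23), and observe 2143-12-29.
I call chron.stepdays(n→145), and get 2144-05-22.
Calling gauge.re(v→6441, u_from→yd, u_to→ft), which returns 19323.
I try gauge.re(v→-8, u_from→cm, u_to→yd), → -100/1143.
I call chron.pin(d→2236-10-20), giving 2236-10-20.
I try chron.whichday(), and observe Thursday.


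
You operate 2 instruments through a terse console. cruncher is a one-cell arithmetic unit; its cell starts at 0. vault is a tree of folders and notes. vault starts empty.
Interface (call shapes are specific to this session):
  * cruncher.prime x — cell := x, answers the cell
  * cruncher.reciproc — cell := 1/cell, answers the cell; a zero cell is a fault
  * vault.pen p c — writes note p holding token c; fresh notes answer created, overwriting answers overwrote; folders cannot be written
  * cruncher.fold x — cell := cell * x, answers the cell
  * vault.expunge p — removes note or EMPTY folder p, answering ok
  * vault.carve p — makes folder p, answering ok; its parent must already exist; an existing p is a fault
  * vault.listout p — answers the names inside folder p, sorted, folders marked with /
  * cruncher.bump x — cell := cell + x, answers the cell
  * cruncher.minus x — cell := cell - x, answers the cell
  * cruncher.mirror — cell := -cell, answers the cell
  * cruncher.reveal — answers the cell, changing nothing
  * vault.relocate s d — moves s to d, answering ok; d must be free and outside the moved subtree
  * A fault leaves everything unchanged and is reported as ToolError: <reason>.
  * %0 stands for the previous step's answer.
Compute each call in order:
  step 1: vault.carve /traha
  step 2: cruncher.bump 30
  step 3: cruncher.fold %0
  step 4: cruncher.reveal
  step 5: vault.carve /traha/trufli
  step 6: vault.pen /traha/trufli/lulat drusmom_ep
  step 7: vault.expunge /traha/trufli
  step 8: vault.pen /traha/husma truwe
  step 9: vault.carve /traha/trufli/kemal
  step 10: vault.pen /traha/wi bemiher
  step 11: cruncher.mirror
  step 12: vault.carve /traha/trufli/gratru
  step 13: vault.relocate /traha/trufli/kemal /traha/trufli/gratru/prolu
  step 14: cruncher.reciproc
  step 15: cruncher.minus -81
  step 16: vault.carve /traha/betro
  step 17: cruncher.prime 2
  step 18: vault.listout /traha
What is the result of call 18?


$ vault.carve /traha
  ok
$ cruncher.bump 30
  30
$ cruncher.fold %0
  900
$ cruncher.reveal
  900
$ vault.carve /traha/trufli
  ok
$ vault.pen /traha/trufli/lulat drusmom_ep
  created
$ vault.expunge /traha/trufli
  ToolError: not empty
$ vault.pen /traha/husma truwe
  created
$ vault.carve /traha/trufli/kemal
  ok
$ vault.pen /traha/wi bemiher
  created
$ cruncher.mirror
  -900
$ vault.carve /traha/trufli/gratru
  ok
$ vault.relocate /traha/trufli/kemal /traha/trufli/gratru/prolu
  ok
$ cruncher.reciproc
  -1/900
$ cruncher.minus -81
  72899/900
$ vault.carve /traha/betro
  ok
$ cruncher.prime 2
  2
$ vault.listout /traha
  [betro/, husma, trufli/, wi]

Answer: [betro/, husma, trufli/, wi]


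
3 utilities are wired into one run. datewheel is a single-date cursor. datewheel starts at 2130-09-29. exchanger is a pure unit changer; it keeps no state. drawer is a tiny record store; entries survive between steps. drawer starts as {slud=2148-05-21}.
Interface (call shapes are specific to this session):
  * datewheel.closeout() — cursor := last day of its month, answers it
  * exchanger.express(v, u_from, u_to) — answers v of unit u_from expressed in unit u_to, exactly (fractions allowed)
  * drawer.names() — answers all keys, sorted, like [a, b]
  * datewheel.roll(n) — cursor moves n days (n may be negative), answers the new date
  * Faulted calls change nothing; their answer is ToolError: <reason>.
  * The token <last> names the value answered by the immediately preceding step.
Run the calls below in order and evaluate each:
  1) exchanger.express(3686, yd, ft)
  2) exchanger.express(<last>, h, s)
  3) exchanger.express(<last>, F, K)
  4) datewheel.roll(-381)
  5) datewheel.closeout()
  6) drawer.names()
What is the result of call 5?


Do: express[v='3686'; u_from='yd'; u_to='ft']
See: 11058
Do: express[v='<last>'; u_from='h'; u_to='s']
See: 39808800
Do: express[v='<last>'; u_from='F'; u_to='K']
See: 3980925967/180
Do: roll[n='-381']
See: 2129-09-13
Do: closeout[]
See: 2129-09-30
Do: names[]
See: [slud]

Answer: 2129-09-30


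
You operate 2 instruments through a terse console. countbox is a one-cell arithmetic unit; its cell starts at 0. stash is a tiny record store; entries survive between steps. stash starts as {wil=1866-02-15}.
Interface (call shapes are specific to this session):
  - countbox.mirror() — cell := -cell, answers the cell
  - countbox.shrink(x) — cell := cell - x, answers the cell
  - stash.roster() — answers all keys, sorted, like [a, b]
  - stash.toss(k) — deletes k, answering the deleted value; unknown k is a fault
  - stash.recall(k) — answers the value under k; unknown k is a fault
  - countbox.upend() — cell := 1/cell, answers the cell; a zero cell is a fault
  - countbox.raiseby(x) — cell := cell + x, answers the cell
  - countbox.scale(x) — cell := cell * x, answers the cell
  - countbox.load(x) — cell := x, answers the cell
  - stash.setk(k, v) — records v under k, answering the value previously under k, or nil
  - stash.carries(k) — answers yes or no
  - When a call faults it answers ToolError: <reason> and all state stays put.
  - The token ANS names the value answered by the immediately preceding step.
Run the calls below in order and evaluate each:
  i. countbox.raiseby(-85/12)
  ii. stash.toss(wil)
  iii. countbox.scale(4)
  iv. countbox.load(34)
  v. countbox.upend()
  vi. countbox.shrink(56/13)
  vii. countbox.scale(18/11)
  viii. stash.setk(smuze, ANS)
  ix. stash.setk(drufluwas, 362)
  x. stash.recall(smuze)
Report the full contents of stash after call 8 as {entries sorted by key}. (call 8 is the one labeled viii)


Answer: {smuze=-17019/2431}

Derivation:
Step: countbox.raiseby[-85/12]
Result: -85/12
Step: stash.toss[wil]
Result: 1866-02-15
Step: countbox.scale[4]
Result: -85/3
Step: countbox.load[34]
Result: 34
Step: countbox.upend[]
Result: 1/34
Step: countbox.shrink[56/13]
Result: -1891/442
Step: countbox.scale[18/11]
Result: -17019/2431
Step: stash.setk[smuze; ANS]
Result: nil
Step: stash.setk[drufluwas; 362]
Result: nil
Step: stash.recall[smuze]
Result: -17019/2431


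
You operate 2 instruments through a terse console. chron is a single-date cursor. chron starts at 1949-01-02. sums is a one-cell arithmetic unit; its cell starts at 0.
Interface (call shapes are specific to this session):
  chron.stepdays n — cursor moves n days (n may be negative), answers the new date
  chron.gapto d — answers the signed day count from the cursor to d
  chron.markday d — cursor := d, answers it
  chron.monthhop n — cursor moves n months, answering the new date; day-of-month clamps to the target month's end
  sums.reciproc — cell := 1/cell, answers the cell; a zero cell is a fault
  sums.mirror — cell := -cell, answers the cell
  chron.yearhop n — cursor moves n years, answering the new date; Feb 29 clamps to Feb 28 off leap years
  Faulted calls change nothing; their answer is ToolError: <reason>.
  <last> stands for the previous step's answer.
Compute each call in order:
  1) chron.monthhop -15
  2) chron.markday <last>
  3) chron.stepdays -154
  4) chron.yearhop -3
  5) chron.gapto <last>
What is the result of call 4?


Answer: 1944-05-01

Derivation:
> chron.monthhop n: -15
[out] 1947-10-02
> chron.markday d: <last>
[out] 1947-10-02
> chron.stepdays n: -154
[out] 1947-05-01
> chron.yearhop n: -3
[out] 1944-05-01
> chron.gapto d: <last>
[out] 0


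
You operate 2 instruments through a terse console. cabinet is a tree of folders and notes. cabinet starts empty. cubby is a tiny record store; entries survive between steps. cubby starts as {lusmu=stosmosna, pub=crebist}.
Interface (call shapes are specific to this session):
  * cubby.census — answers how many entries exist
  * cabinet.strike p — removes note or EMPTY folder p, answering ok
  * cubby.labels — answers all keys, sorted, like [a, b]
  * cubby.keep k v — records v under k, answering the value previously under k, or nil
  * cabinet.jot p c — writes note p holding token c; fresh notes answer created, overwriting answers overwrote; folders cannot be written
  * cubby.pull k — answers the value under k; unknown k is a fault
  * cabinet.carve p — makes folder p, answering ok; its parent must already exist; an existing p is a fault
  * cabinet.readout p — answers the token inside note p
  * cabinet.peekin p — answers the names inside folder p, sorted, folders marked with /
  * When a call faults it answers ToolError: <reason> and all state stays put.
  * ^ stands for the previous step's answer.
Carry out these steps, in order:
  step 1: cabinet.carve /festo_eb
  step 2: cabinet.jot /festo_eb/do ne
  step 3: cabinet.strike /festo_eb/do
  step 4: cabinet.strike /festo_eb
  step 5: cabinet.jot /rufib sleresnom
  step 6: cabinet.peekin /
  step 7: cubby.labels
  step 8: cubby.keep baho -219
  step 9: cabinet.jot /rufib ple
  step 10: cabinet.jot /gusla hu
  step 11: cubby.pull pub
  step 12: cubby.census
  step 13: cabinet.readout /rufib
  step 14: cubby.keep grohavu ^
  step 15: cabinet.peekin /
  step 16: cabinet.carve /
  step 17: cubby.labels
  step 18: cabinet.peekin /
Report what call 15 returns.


→ cabinet.carve(/festo_eb)
← ok
→ cabinet.jot(/festo_eb/do, ne)
← created
→ cabinet.strike(/festo_eb/do)
← ok
→ cabinet.strike(/festo_eb)
← ok
→ cabinet.jot(/rufib, sleresnom)
← created
→ cabinet.peekin(/)
← [rufib]
→ cubby.labels()
← [lusmu, pub]
→ cubby.keep(baho, -219)
← nil
→ cabinet.jot(/rufib, ple)
← overwrote
→ cabinet.jot(/gusla, hu)
← created
→ cubby.pull(pub)
← crebist
→ cubby.census()
← 3
→ cabinet.readout(/rufib)
← ple
→ cubby.keep(grohavu, ^)
← nil
→ cabinet.peekin(/)
← [gusla, rufib]
→ cabinet.carve(/)
← ToolError: exists
→ cubby.labels()
← [baho, grohavu, lusmu, pub]
→ cabinet.peekin(/)
← [gusla, rufib]

Answer: [gusla, rufib]


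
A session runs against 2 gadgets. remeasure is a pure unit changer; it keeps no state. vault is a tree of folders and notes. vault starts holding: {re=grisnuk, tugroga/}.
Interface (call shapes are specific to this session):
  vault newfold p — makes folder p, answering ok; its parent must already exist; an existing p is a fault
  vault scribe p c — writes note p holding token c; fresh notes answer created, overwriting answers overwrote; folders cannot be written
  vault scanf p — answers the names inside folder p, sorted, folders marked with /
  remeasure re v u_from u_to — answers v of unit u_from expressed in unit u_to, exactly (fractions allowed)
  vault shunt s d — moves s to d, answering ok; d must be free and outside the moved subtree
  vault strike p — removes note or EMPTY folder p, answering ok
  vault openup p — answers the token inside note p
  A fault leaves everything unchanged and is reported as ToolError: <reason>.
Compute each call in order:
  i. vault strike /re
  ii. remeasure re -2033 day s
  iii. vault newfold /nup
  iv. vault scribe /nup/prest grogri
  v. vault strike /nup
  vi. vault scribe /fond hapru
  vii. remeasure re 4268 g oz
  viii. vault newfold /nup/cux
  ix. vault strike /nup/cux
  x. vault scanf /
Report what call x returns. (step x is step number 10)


Next I call vault strike(/re), giving ok.
Then remeasure re(-2033, day, s), and get -175651200.
Calling vault newfold(/nup), which returns ok.
Now I run vault scribe(/nup/prest, grogri): created.
Now I run vault strike(/nup), and see ToolError: not empty.
Next I call vault scribe(/fond, hapru), → created.
Then remeasure re(4268, g, oz), — result: 6400000/42511.
Invoking vault newfold(/nup/cux), which returns ok.
I use vault strike(/nup/cux), → ok.
Invoking vault scanf(/), giving [fond, nup/, tugroga/].

Answer: [fond, nup/, tugroga/]


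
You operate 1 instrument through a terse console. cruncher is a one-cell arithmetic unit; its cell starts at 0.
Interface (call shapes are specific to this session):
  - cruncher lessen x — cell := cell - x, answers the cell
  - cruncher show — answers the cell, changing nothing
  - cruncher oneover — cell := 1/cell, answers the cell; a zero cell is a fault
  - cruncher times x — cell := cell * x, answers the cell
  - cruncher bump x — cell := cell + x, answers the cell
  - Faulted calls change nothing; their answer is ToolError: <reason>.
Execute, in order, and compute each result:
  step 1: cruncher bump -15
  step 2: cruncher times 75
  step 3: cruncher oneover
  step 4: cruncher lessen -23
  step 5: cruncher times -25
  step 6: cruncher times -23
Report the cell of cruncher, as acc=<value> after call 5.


I call cruncher bump passing x: -15, and see -15.
Invoking cruncher times passing x: 75, and see -1125.
I run cruncher oneover, — result: -1/1125.
I use cruncher lessen passing x: -23, giving 25874/1125.
I call cruncher times passing x: -25, yielding -25874/45.
Now I run cruncher times passing x: -23, which returns 595102/45.

Answer: acc=-25874/45


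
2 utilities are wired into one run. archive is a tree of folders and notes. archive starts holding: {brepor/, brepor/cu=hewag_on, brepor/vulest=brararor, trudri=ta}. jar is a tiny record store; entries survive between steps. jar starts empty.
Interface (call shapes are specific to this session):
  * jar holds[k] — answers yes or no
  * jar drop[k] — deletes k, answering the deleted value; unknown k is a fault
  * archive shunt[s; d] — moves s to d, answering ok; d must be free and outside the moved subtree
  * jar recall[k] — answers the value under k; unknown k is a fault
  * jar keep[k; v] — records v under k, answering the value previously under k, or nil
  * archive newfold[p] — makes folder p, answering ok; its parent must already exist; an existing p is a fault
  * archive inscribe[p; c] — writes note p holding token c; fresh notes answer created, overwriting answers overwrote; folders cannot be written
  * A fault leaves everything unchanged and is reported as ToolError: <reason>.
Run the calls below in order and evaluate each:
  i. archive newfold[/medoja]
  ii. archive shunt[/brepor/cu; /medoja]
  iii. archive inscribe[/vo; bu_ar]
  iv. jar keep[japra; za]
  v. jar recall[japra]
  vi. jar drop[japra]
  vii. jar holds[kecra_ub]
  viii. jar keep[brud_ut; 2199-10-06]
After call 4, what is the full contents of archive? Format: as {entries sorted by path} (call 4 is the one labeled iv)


==> archive newfold(p→/medoja)
<== ok
==> archive shunt(s→/brepor/cu, d→/medoja)
<== ToolError: exists
==> archive inscribe(p→/vo, c→bu_ar)
<== created
==> jar keep(k→japra, v→za)
<== nil
==> jar recall(k→japra)
<== za
==> jar drop(k→japra)
<== za
==> jar holds(k→kecra_ub)
<== no
==> jar keep(k→brud_ut, v→2199-10-06)
<== nil

Answer: {brepor/, brepor/cu=hewag_on, brepor/vulest=brararor, medoja/, trudri=ta, vo=bu_ar}


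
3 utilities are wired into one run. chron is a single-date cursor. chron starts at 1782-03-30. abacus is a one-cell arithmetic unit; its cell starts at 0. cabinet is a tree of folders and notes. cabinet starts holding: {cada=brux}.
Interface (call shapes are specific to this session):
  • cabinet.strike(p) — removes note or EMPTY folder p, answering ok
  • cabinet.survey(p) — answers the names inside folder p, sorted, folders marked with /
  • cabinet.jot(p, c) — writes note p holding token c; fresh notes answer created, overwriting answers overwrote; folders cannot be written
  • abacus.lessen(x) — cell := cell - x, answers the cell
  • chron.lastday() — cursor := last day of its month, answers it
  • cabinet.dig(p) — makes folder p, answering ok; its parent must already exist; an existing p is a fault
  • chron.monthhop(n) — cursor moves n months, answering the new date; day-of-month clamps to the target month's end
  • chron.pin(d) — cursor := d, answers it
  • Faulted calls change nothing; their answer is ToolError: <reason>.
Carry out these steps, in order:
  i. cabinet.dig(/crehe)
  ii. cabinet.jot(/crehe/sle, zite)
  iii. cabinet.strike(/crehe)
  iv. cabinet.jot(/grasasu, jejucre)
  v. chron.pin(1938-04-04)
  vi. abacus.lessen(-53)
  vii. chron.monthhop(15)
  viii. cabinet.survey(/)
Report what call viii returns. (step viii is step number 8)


Answer: [cada, crehe/, grasasu]

Derivation:
Step: dig[/crehe]
Result: ok
Step: jot[/crehe/sle; zite]
Result: created
Step: strike[/crehe]
Result: ToolError: not empty
Step: jot[/grasasu; jejucre]
Result: created
Step: pin[1938-04-04]
Result: 1938-04-04
Step: lessen[-53]
Result: 53
Step: monthhop[15]
Result: 1939-07-04
Step: survey[/]
Result: [cada, crehe/, grasasu]


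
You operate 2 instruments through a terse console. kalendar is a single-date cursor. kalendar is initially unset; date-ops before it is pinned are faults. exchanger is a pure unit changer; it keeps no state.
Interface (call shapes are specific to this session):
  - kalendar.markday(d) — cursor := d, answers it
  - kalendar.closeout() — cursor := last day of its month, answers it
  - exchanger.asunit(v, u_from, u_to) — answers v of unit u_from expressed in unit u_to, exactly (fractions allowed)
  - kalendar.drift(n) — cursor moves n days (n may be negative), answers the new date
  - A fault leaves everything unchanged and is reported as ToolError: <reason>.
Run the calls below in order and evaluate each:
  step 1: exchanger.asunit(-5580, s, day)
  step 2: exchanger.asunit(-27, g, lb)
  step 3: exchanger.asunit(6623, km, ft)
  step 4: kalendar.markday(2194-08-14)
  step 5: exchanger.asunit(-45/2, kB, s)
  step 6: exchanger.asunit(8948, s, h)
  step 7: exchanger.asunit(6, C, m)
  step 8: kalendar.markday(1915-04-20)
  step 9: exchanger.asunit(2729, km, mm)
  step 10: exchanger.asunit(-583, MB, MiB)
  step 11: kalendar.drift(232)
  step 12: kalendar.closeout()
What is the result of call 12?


Answer: 1915-12-31

Derivation:
Step: exchanger.asunit[-5580; s; day]
Result: -31/480
Step: exchanger.asunit[-27; g; lb]
Result: -2700000/45359237
Step: exchanger.asunit[6623; km; ft]
Result: 8278750000/381
Step: kalendar.markday[2194-08-14]
Result: 2194-08-14
Step: exchanger.asunit[-45/2; kB; s]
Result: ToolError: incompatible units
Step: exchanger.asunit[8948; s; h]
Result: 2237/900
Step: exchanger.asunit[6; C; m]
Result: ToolError: incompatible units
Step: kalendar.markday[1915-04-20]
Result: 1915-04-20
Step: exchanger.asunit[2729; km; mm]
Result: 2729000000
Step: exchanger.asunit[-583; MB; MiB]
Result: -9109375/16384
Step: kalendar.drift[232]
Result: 1915-12-08
Step: kalendar.closeout[]
Result: 1915-12-31
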